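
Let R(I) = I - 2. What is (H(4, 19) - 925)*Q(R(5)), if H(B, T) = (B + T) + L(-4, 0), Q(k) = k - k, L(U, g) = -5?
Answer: 0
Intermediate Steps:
R(I) = -2 + I
Q(k) = 0
H(B, T) = -5 + B + T (H(B, T) = (B + T) - 5 = -5 + B + T)
(H(4, 19) - 925)*Q(R(5)) = ((-5 + 4 + 19) - 925)*0 = (18 - 925)*0 = -907*0 = 0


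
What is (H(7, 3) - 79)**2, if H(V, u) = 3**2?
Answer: 4900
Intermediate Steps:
H(V, u) = 9
(H(7, 3) - 79)**2 = (9 - 79)**2 = (-70)**2 = 4900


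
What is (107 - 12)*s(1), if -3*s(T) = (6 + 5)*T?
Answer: -1045/3 ≈ -348.33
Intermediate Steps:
s(T) = -11*T/3 (s(T) = -(6 + 5)*T/3 = -11*T/3)
(107 - 12)*s(1) = (107 - 12)*(-11/3*1) = 95*(-11/3) = -1045/3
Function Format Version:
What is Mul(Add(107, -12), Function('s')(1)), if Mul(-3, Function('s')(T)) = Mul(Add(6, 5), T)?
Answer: Rational(-1045, 3) ≈ -348.33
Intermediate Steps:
Function('s')(T) = Mul(Rational(-11, 3), T) (Function('s')(T) = Mul(Rational(-1, 3), Mul(Add(6, 5), T)) = Mul(Rational(-1, 3), Mul(11, T)) = Mul(Rational(-11, 3), T))
Mul(Add(107, -12), Function('s')(1)) = Mul(Add(107, -12), Mul(Rational(-11, 3), 1)) = Mul(95, Rational(-11, 3)) = Rational(-1045, 3)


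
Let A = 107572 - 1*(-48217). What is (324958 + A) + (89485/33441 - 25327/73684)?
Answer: 1184598393555601/2464066644 ≈ 4.8075e+5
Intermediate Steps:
A = 155789 (A = 107572 + 48217 = 155789)
(324958 + A) + (89485/33441 - 25327/73684) = (324958 + 155789) + (89485/33441 - 25327/73684) = 480747 + (89485*(1/33441) - 25327*1/73684) = 480747 + (89485/33441 - 25327/73684) = 480747 + 5746652533/2464066644 = 1184598393555601/2464066644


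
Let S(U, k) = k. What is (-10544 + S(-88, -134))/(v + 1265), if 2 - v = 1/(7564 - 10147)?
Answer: -13790637/1636331 ≈ -8.4278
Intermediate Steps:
v = 5167/2583 (v = 2 - 1/(7564 - 10147) = 2 - 1/(-2583) = 2 - 1*(-1/2583) = 2 + 1/2583 = 5167/2583 ≈ 2.0004)
(-10544 + S(-88, -134))/(v + 1265) = (-10544 - 134)/(5167/2583 + 1265) = -10678/3272662/2583 = -10678*2583/3272662 = -13790637/1636331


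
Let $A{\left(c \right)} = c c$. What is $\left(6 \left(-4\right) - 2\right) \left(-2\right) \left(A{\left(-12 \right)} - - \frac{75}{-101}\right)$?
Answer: $\frac{752388}{101} \approx 7449.4$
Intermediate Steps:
$A{\left(c \right)} = c^{2}$
$\left(6 \left(-4\right) - 2\right) \left(-2\right) \left(A{\left(-12 \right)} - - \frac{75}{-101}\right) = \left(6 \left(-4\right) - 2\right) \left(-2\right) \left(\left(-12\right)^{2} - - \frac{75}{-101}\right) = \left(-24 - 2\right) \left(-2\right) \left(144 - \left(-75\right) \left(- \frac{1}{101}\right)\right) = \left(-26\right) \left(-2\right) \left(144 - \frac{75}{101}\right) = 52 \left(144 - \frac{75}{101}\right) = 52 \cdot \frac{14469}{101} = \frac{752388}{101}$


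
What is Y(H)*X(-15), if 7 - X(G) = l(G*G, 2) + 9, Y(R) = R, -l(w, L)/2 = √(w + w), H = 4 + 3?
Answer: -14 + 210*√2 ≈ 282.98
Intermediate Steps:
H = 7
l(w, L) = -2*√2*√w (l(w, L) = -2*√(w + w) = -2*√2*√w)
X(G) = -2 + 2*√2*√(G²) (X(G) = 7 - (-2*√2*√(G*G) + 9) = 7 - (-2*√2*√(G²) + 9) = 7 - (9 - 2*√2*√(G²)) = 7 + (-9 + 2*√2*√(G²)) = -2 + 2*√2*√(G²))
Y(H)*X(-15) = 7*(-2 + 2*√2*√((-15)²)) = 7*(-2 + 2*√2*√225) = 7*(-2 + 2*√2*15) = 7*(-2 + 30*√2) = -14 + 210*√2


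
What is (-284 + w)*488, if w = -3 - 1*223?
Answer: -248880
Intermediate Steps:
w = -226 (w = -3 - 223 = -226)
(-284 + w)*488 = (-284 - 226)*488 = -510*488 = -248880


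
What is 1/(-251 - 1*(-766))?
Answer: 1/515 ≈ 0.0019417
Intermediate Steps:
1/(-251 - 1*(-766)) = 1/(-251 + 766) = 1/515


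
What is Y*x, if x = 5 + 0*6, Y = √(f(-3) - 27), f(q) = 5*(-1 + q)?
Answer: 5*I*√47 ≈ 34.278*I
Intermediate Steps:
f(q) = -5 + 5*q
Y = I*√47 (Y = √((-5 + 5*(-3)) - 27) = √((-5 - 15) - 27) = √(-20 - 27) = √(-47) = I*√47 ≈ 6.8557*I)
x = 5 (x = 5 + 0 = 5)
Y*x = (I*√47)*5 = 5*I*√47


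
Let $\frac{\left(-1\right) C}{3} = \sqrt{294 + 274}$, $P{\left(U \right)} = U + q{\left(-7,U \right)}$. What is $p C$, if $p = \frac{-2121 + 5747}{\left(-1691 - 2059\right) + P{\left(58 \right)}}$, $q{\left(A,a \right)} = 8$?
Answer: $\frac{1813 \sqrt{142}}{307} \approx 70.373$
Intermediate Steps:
$P{\left(U \right)} = 8 + U$ ($P{\left(U \right)} = U + 8 = 8 + U$)
$p = - \frac{1813}{1842}$ ($p = \frac{-2121 + 5747}{\left(-1691 - 2059\right) + \left(8 + 58\right)} = \frac{3626}{-3750 + 66} = \frac{3626}{-3684} = 3626 \left(- \frac{1}{3684}\right) = - \frac{1813}{1842} \approx -0.98426$)
$C = - 6 \sqrt{142}$ ($C = - 3 \sqrt{294 + 274} = - 3 \sqrt{568} = - 3 \cdot 2 \sqrt{142} = - 6 \sqrt{142} \approx -71.498$)
$p C = - \frac{1813 \left(- 6 \sqrt{142}\right)}{1842} = \frac{1813 \sqrt{142}}{307}$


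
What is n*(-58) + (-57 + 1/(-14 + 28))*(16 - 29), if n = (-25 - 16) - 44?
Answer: 79381/14 ≈ 5670.1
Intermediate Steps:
n = -85 (n = -41 - 44 = -85)
n*(-58) + (-57 + 1/(-14 + 28))*(16 - 29) = -85*(-58) + (-57 + 1/(-14 + 28))*(16 - 29) = 4930 + (-57 + 1/14)*(-13) = 4930 - 797/14*(-13) = 4930 + 10361/14 = 79381/14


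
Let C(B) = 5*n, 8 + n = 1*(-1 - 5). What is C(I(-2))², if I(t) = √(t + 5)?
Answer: 4900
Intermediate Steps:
n = -14 (n = -8 + 1*(-1 - 5) = -8 + 1*(-6) = -8 - 6 = -14)
I(t) = √(5 + t)
C(B) = -70 (C(B) = 5*(-14) = -70)
C(I(-2))² = (-70)² = 4900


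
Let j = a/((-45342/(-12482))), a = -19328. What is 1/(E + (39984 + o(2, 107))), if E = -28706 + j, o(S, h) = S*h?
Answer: 22671/139909084 ≈ 0.00016204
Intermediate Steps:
j = -120626048/22671 (j = -19328/((-45342/(-12482))) = -19328/((-45342*(-1/12482))) = -19328/22671/6241 = -19328*6241/22671 = -120626048/22671 ≈ -5320.7)
E = -771419774/22671 (E = -28706 - 120626048/22671 = -771419774/22671 ≈ -34027.)
1/(E + (39984 + o(2, 107))) = 1/(-771419774/22671 + (39984 + 2*107)) = 1/(-771419774/22671 + (39984 + 214)) = 1/(-771419774/22671 + 40198) = 1/(139909084/22671) = 22671/139909084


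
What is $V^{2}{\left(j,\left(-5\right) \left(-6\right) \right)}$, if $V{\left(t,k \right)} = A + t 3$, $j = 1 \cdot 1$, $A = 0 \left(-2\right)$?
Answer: $9$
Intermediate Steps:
$A = 0$
$j = 1$
$V{\left(t,k \right)} = 3 t$ ($V{\left(t,k \right)} = 0 + t 3 = 0 + 3 t = 3 t$)
$V^{2}{\left(j,\left(-5\right) \left(-6\right) \right)} = \left(3 \cdot 1\right)^{2} = 3^{2} = 9$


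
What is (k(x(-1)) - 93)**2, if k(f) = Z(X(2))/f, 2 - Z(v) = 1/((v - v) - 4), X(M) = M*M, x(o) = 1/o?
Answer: 145161/16 ≈ 9072.6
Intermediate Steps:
X(M) = M**2
Z(v) = 9/4 (Z(v) = 2 - 1/((v - v) - 4) = 2 - 1/(0 - 4) = 2 - 1/(-4) = 2 - 1*(-1/4) = 2 + 1/4 = 9/4)
k(f) = 9/(4*f)
(k(x(-1)) - 93)**2 = (9/(4*(1/(-1))) - 93)**2 = ((9/4)/(-1) - 93)**2 = ((9/4)*(-1) - 93)**2 = (-9/4 - 93)**2 = (-381/4)**2 = 145161/16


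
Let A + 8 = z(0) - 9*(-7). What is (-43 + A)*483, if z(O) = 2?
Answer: 6762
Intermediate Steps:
A = 57 (A = -8 + (2 - 9*(-7)) = -8 + (2 + 63) = -8 + 65 = 57)
(-43 + A)*483 = (-43 + 57)*483 = 14*483 = 6762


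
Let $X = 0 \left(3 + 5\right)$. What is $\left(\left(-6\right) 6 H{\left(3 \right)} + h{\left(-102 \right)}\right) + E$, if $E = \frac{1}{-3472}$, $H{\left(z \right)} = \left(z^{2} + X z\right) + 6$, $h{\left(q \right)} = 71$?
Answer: $- \frac{1628369}{3472} \approx -469.0$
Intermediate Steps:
$X = 0$ ($X = 0 \cdot 8 = 0$)
$H{\left(z \right)} = 6 + z^{2}$ ($H{\left(z \right)} = \left(z^{2} + 0 z\right) + 6 = \left(z^{2} + 0\right) + 6 = z^{2} + 6 = 6 + z^{2}$)
$E = - \frac{1}{3472} \approx -0.00028802$
$\left(\left(-6\right) 6 H{\left(3 \right)} + h{\left(-102 \right)}\right) + E = \left(\left(-6\right) 6 \left(6 + 3^{2}\right) + 71\right) - \frac{1}{3472} = \left(- 36 \left(6 + 9\right) + 71\right) - \frac{1}{3472} = \left(\left(-36\right) 15 + 71\right) - \frac{1}{3472} = \left(-540 + 71\right) - \frac{1}{3472} = -469 - \frac{1}{3472} = - \frac{1628369}{3472}$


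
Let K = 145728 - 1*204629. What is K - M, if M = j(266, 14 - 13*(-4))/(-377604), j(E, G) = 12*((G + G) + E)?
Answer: -1853437369/31467 ≈ -58901.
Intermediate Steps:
K = -58901 (K = 145728 - 204629 = -58901)
j(E, G) = 12*E + 24*G (j(E, G) = 12*(2*G + E) = 12*(E + 2*G) = 12*E + 24*G)
M = -398/31467 (M = (12*266 + 24*(14 - 13*(-4)))/(-377604) = (3192 + 24*(14 + 52))*(-1/377604) = (3192 + 24*66)*(-1/377604) = (3192 + 1584)*(-1/377604) = 4776*(-1/377604) = -398/31467 ≈ -0.012648)
K - M = -58901 - 1*(-398/31467) = -58901 + 398/31467 = -1853437369/31467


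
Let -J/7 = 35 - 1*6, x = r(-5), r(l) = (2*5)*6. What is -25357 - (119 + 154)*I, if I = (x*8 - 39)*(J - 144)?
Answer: 41751014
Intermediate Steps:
r(l) = 60 (r(l) = 10*6 = 60)
x = 60
J = -203 (J = -7*(35 - 1*6) = -7*(35 - 6) = -7*29 = -203)
I = -153027 (I = (60*8 - 39)*(-203 - 144) = (480 - 39)*(-347) = 441*(-347) = -153027)
-25357 - (119 + 154)*I = -25357 - (119 + 154)*(-153027) = -25357 - 273*(-153027) = -25357 - 1*(-41776371) = -25357 + 41776371 = 41751014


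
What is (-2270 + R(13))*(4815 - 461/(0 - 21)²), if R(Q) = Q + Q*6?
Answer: -4625916766/441 ≈ -1.0490e+7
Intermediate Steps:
R(Q) = 7*Q (R(Q) = Q + 6*Q = 7*Q)
(-2270 + R(13))*(4815 - 461/(0 - 21)²) = (-2270 + 7*13)*(4815 - 461/(0 - 21)²) = (-2270 + 91)*(4815 - 461/((-21)²)) = -2179*(4815 - 461/441) = -2179*2122954/441 = -4625916766/441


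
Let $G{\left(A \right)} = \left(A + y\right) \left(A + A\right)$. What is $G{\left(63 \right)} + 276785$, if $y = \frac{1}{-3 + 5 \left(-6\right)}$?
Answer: $\frac{3131911}{11} \approx 2.8472 \cdot 10^{5}$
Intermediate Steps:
$y = - \frac{1}{33}$ ($y = \frac{1}{-3 - 30} = \frac{1}{-33} = - \frac{1}{33} \approx -0.030303$)
$G{\left(A \right)} = 2 A \left(- \frac{1}{33} + A\right)$ ($G{\left(A \right)} = \left(A - \frac{1}{33}\right) \left(A + A\right) = \left(- \frac{1}{33} + A\right) 2 A = 2 A \left(- \frac{1}{33} + A\right)$)
$G{\left(63 \right)} + 276785 = \frac{2}{33} \cdot 63 \left(-1 + 33 \cdot 63\right) + 276785 = \frac{2}{33} \cdot 63 \left(-1 + 2079\right) + 276785 = \frac{2}{33} \cdot 63 \cdot 2078 + 276785 = \frac{87276}{11} + 276785 = \frac{3131911}{11}$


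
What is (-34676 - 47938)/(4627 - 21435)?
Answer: 41307/8404 ≈ 4.9152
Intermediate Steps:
(-34676 - 47938)/(4627 - 21435) = -82614/(-16808) = -82614*(-1/16808) = 41307/8404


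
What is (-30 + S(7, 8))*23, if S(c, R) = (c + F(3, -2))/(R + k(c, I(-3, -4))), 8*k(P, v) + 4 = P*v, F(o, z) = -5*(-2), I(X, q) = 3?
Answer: -52762/81 ≈ -651.38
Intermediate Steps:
F(o, z) = 10
k(P, v) = -1/2 + P*v/8 (k(P, v) = -1/2 + (P*v)/8 = -1/2 + P*v/8)
S(c, R) = (10 + c)/(-1/2 + R + 3*c/8) (S(c, R) = (c + 10)/(R + (-1/2 + (1/8)*c*3)) = (10 + c)/(R + (-1/2 + 3*c/8)) = (10 + c)/(-1/2 + R + 3*c/8))
(-30 + S(7, 8))*23 = (-30 + 8*(10 + 7)/(-4 + 3*7 + 8*8))*23 = (-30 + 8*17/(-4 + 21 + 64))*23 = (-30 + 8*17/81)*23 = (-30 + 8*(1/81)*17)*23 = (-30 + 136/81)*23 = -2294/81*23 = -52762/81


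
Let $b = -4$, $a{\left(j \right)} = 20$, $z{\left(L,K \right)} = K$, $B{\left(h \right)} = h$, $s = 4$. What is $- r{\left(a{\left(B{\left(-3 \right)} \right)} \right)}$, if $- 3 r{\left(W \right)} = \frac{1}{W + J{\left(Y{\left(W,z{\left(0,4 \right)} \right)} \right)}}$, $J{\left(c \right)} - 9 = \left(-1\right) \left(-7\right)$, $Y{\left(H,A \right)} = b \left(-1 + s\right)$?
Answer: $\frac{1}{108} \approx 0.0092593$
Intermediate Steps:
$Y{\left(H,A \right)} = -12$ ($Y{\left(H,A \right)} = - 4 \left(-1 + 4\right) = \left(-4\right) 3 = -12$)
$J{\left(c \right)} = 16$ ($J{\left(c \right)} = 9 - -7 = 9 + 7 = 16$)
$r{\left(W \right)} = - \frac{1}{3 \left(16 + W\right)}$ ($r{\left(W \right)} = - \frac{1}{3 \left(W + 16\right)} = - \frac{1}{3 \left(16 + W\right)}$)
$- r{\left(a{\left(B{\left(-3 \right)} \right)} \right)} = - \frac{-1}{48 + 3 \cdot 20} = - \frac{-1}{48 + 60} = - \frac{-1}{108} = \left(-1\right) \left(- \frac{1}{108}\right) = \frac{1}{108}$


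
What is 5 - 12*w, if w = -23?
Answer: 281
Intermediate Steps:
5 - 12*w = 5 - 12*(-23) = 5 + 276 = 281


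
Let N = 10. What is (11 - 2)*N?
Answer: 90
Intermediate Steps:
(11 - 2)*N = (11 - 2)*10 = 9*10 = 90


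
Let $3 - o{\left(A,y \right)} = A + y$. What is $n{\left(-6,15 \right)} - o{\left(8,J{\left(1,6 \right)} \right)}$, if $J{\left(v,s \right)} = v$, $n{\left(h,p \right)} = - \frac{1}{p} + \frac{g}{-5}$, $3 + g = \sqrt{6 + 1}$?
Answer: $\frac{98}{15} - \frac{\sqrt{7}}{5} \approx 6.0042$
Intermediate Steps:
$g = -3 + \sqrt{7}$ ($g = -3 + \sqrt{6 + 1} = -3 + \sqrt{7} \approx -0.35425$)
$n{\left(h,p \right)} = \frac{3}{5} - \frac{1}{p} - \frac{\sqrt{7}}{5}$ ($n{\left(h,p \right)} = - \frac{1}{p} + \frac{-3 + \sqrt{7}}{-5} = - \frac{1}{p} + \left(-3 + \sqrt{7}\right) \left(- \frac{1}{5}\right) = - \frac{1}{p} + \left(\frac{3}{5} - \frac{\sqrt{7}}{5}\right) = \frac{3}{5} - \frac{1}{p} - \frac{\sqrt{7}}{5}$)
$o{\left(A,y \right)} = 3 - A - y$ ($o{\left(A,y \right)} = 3 - \left(A + y\right) = 3 - A - y$)
$n{\left(-6,15 \right)} - o{\left(8,J{\left(1,6 \right)} \right)} = \frac{-5 + 15 \left(3 - \sqrt{7}\right)}{5 \cdot 15} - \left(3 - 8 - 1\right) = \frac{1}{5} \cdot \frac{1}{15} \left(-5 + \left(45 - 15 \sqrt{7}\right)\right) - \left(3 - 8 - 1\right) = \frac{1}{5} \cdot \frac{1}{15} \left(40 - 15 \sqrt{7}\right) - -6 = \left(\frac{8}{15} - \frac{\sqrt{7}}{5}\right) + 6 = \frac{98}{15} - \frac{\sqrt{7}}{5}$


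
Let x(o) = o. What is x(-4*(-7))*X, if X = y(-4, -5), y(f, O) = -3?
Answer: -84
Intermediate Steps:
X = -3
x(-4*(-7))*X = -4*(-7)*(-3) = 28*(-3) = -84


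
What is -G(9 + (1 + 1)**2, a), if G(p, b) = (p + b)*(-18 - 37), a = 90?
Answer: 5665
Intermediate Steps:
G(p, b) = -55*b - 55*p (G(p, b) = (b + p)*(-55) = -55*b - 55*p)
-G(9 + (1 + 1)**2, a) = -(-55*90 - 55*(9 + (1 + 1)**2)) = -(-4950 - 55*(9 + 2**2)) = -(-4950 - 55*(9 + 4)) = -(-4950 - 55*13) = -(-4950 - 715) = -1*(-5665) = 5665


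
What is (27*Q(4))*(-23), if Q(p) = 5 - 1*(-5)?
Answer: -6210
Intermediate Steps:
Q(p) = 10 (Q(p) = 5 + 5 = 10)
(27*Q(4))*(-23) = (27*10)*(-23) = 270*(-23) = -6210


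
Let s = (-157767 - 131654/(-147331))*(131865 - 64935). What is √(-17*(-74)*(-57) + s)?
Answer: 6*I*√6366830002343334421/147331 ≈ 1.0276e+5*I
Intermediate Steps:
s = -1555710092265390/147331 (s = (-157767 - 131654*(-1/147331))*66930 = (-157767 + 131654/147331)*66930 = -23243838223/147331*66930 = -1555710092265390/147331 ≈ -1.0559e+10)
√(-17*(-74)*(-57) + s) = √(-17*(-74)*(-57) - 1555710092265390/147331) = √(1258*(-57) - 1555710092265390/147331) = √(-71706 - 1555710092265390/147331) = √(-1555720656782076/147331) = 6*I*√6366830002343334421/147331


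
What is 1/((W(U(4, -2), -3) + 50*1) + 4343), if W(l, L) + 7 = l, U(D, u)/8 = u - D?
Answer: 1/4338 ≈ 0.00023052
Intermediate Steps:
U(D, u) = -8*D + 8*u (U(D, u) = 8*(u - D) = -8*D + 8*u)
W(l, L) = -7 + l
1/((W(U(4, -2), -3) + 50*1) + 4343) = 1/(((-7 + (-8*4 + 8*(-2))) + 50*1) + 4343) = 1/(((-7 + (-32 - 16)) + 50) + 4343) = 1/(((-7 - 48) + 50) + 4343) = 1/((-55 + 50) + 4343) = 1/(-5 + 4343) = 1/4338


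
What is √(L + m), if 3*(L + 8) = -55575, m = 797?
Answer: 2*I*√4434 ≈ 133.18*I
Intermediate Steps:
L = -18533 (L = -8 + (⅓)*(-55575) = -8 - 18525 = -18533)
√(L + m) = √(-18533 + 797) = √(-17736) = 2*I*√4434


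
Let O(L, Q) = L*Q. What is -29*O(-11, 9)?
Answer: 2871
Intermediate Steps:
-29*O(-11, 9) = -(-319)*9 = -29*(-99) = 2871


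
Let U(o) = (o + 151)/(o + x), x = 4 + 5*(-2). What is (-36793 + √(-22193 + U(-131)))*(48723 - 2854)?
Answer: -1687658117 + 137607*I*√46282573/137 ≈ -1.6877e+9 + 6.8333e+6*I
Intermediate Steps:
x = -6 (x = 4 - 10 = -6)
U(o) = (151 + o)/(-6 + o) (U(o) = (o + 151)/(o - 6) = (151 + o)/(-6 + o))
(-36793 + √(-22193 + U(-131)))*(48723 - 2854) = (-36793 + √(-22193 + (151 - 131)/(-6 - 131)))*(48723 - 2854) = (-36793 + √(-22193 + 20/(-137)))*45869 = (-36793 + √(-22193 - 1/137*20))*45869 = (-36793 + √(-22193 - 20/137))*45869 = (-36793 + √(-3040461/137))*45869 = (-36793 + 3*I*√46282573/137)*45869 = -1687658117 + 137607*I*√46282573/137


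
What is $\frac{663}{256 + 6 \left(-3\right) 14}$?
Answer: $\frac{663}{4} \approx 165.75$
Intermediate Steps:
$\frac{663}{256 + 6 \left(-3\right) 14} = \frac{663}{256 - 252} = \frac{663}{4}$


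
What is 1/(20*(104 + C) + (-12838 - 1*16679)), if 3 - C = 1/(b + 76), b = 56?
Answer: -33/903446 ≈ -3.6527e-5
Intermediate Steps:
C = 395/132 (C = 3 - 1/(56 + 76) = 3 - 1/132 = 395/132 ≈ 2.9924)
1/(20*(104 + C) + (-12838 - 1*16679)) = 1/(20*(104 + 395/132) + (-12838 - 1*16679)) = 1/(20*(14123/132) + (-12838 - 16679)) = 1/(70615/33 - 29517) = 1/(-903446/33) = -33/903446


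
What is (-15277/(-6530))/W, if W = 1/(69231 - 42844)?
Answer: 403114199/6530 ≈ 61733.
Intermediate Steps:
W = 1/26387 ≈ 3.7897e-5
(-15277/(-6530))/W = (-15277/(-6530))/(1/26387) = -15277*(-1/6530)*26387 = (15277/6530)*26387 = 403114199/6530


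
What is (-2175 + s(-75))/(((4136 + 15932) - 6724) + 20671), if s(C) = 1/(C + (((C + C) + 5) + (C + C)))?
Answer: -804751/12585550 ≈ -0.063942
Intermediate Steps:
s(C) = 1/(5 + 5*C) (s(C) = 1/(C + ((2*C + 5) + 2*C)) = 1/(C + ((5 + 2*C) + 2*C)) = 1/(C + (5 + 4*C)) = 1/(5 + 5*C))
(-2175 + s(-75))/(((4136 + 15932) - 6724) + 20671) = (-2175 + 1/(5*(1 - 75)))/(((4136 + 15932) - 6724) + 20671) = (-2175 + (⅕)/(-74))/((20068 - 6724) + 20671) = (-2175 + (⅕)*(-1/74))/(13344 + 20671) = (-2175 - 1/370)/34015 = -804751/370*1/34015 = -804751/12585550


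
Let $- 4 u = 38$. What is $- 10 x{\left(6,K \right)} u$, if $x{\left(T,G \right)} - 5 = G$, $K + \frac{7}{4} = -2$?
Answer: $\frac{475}{4} \approx 118.75$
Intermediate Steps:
$K = - \frac{15}{4}$ ($K = - \frac{7}{4} - 2 = - \frac{15}{4} \approx -3.75$)
$u = - \frac{19}{2}$ ($u = \left(- \frac{1}{4}\right) 38 = - \frac{19}{2} \approx -9.5$)
$x{\left(T,G \right)} = 5 + G$
$- 10 x{\left(6,K \right)} u = - 10 \left(5 - \frac{15}{4}\right) \left(- \frac{19}{2}\right) = \left(-10\right) \frac{5}{4} \left(- \frac{19}{2}\right) = \left(- \frac{25}{2}\right) \left(- \frac{19}{2}\right) = \frac{475}{4}$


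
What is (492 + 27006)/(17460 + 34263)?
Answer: 9166/17241 ≈ 0.53164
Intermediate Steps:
(492 + 27006)/(17460 + 34263) = 27498/51723 = 27498*(1/51723) = 9166/17241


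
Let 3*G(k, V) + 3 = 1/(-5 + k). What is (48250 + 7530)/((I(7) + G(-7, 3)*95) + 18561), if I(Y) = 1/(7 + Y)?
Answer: 2811312/930557 ≈ 3.0211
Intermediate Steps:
G(k, V) = -1 + 1/(3*(-5 + k))
(48250 + 7530)/((I(7) + G(-7, 3)*95) + 18561) = (48250 + 7530)/((1/(7 + 7) + ((16/3 - 1*(-7))/(-5 - 7))*95) + 18561) = 55780/((1/14 + ((16/3 + 7)/(-12))*95) + 18561) = 55780/((1/14 - 1/12*37/3*95) + 18561) = 55780/((1/14 - 37/36*95) + 18561) = 55780/((1/14 - 3515/36) + 18561) = 55780/(-24587/252 + 18561) = 55780/(4652785/252) = 55780*(252/4652785) = 2811312/930557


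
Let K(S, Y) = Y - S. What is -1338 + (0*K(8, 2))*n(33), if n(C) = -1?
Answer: -1338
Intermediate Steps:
-1338 + (0*K(8, 2))*n(33) = -1338 + (0*(2 - 1*8))*(-1) = -1338 + (0*(2 - 8))*(-1) = -1338 + (0*(-6))*(-1) = -1338 + 0*(-1) = -1338 + 0 = -1338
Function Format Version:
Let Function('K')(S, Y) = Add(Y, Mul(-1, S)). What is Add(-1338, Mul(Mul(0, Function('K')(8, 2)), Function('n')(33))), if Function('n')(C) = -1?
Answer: -1338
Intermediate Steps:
Add(-1338, Mul(Mul(0, Function('K')(8, 2)), Function('n')(33))) = Add(-1338, Mul(Mul(0, Add(2, Mul(-1, 8))), -1)) = Add(-1338, Mul(Mul(0, Add(2, -8)), -1)) = Add(-1338, Mul(Mul(0, -6), -1)) = Add(-1338, Mul(0, -1)) = Add(-1338, 0) = -1338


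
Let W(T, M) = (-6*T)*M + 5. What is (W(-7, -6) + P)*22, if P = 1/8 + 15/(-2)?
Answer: -22385/4 ≈ -5596.3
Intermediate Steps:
W(T, M) = 5 - 6*M*T (W(T, M) = -6*M*T + 5 = 5 - 6*M*T)
P = -59/8 (P = 1*(⅛) + 15*(-½) = ⅛ - 15/2 = -59/8 ≈ -7.3750)
(W(-7, -6) + P)*22 = ((5 - 6*(-6)*(-7)) - 59/8)*22 = ((5 - 252) - 59/8)*22 = (-247 - 59/8)*22 = -2035/8*22 = -22385/4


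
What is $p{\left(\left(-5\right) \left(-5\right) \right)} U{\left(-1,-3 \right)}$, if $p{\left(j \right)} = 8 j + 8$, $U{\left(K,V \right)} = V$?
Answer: $-624$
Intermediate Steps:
$p{\left(j \right)} = 8 + 8 j$
$p{\left(\left(-5\right) \left(-5\right) \right)} U{\left(-1,-3 \right)} = \left(8 + 8 \left(\left(-5\right) \left(-5\right)\right)\right) \left(-3\right) = \left(8 + 8 \cdot 25\right) \left(-3\right) = \left(8 + 200\right) \left(-3\right) = 208 \left(-3\right) = -624$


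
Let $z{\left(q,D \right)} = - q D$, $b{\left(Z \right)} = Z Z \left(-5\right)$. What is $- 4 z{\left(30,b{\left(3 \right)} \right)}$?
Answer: $-5400$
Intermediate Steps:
$b{\left(Z \right)} = - 5 Z^{2}$ ($b{\left(Z \right)} = Z^{2} \left(-5\right) = - 5 Z^{2}$)
$z{\left(q,D \right)} = - D q$
$- 4 z{\left(30,b{\left(3 \right)} \right)} = - 4 \left(\left(-1\right) \left(- 5 \cdot 3^{2}\right) 30\right) = - 4 \left(\left(-1\right) \left(\left(-5\right) 9\right) 30\right) = - 4 \left(\left(-1\right) \left(-45\right) 30\right) = \left(-4\right) 1350 = -5400$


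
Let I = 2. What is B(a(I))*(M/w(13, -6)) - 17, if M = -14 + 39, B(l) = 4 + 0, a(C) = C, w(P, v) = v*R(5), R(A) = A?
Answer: -61/3 ≈ -20.333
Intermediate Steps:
w(P, v) = 5*v (w(P, v) = v*5 = 5*v)
B(l) = 4
M = 25
B(a(I))*(M/w(13, -6)) - 17 = 4*(25/((5*(-6)))) - 17 = 4*(25/(-30)) - 17 = 4*(25*(-1/30)) - 17 = 4*(-5/6) - 17 = -10/3 - 17 = -61/3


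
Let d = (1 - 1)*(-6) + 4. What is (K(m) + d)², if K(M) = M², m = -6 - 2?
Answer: 4624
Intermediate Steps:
m = -8
d = 4 (d = 0*(-6) + 4 = 0 + 4 = 4)
(K(m) + d)² = ((-8)² + 4)² = (64 + 4)² = 68² = 4624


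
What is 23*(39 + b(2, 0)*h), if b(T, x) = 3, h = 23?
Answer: 2484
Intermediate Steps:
23*(39 + b(2, 0)*h) = 23*(39 + 3*23) = 23*(39 + 69) = 23*108 = 2484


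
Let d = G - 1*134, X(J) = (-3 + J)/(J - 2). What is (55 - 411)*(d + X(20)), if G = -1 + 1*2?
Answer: 423106/9 ≈ 47012.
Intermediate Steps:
X(J) = (-3 + J)/(-2 + J)
G = 1 (G = -1 + 2 = 1)
d = -133 (d = 1 - 1*134 = 1 - 134 = -133)
(55 - 411)*(d + X(20)) = (55 - 411)*(-133 + (-3 + 20)/(-2 + 20)) = -356*(-133 + 17/18) = -356*(-2377/18) = 423106/9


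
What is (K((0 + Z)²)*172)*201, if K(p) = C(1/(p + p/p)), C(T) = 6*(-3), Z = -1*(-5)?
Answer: -622296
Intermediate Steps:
Z = 5
C(T) = -18
K(p) = -18
(K((0 + Z)²)*172)*201 = -18*172*201 = -3096*201 = -622296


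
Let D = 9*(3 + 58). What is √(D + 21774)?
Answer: √22323 ≈ 149.41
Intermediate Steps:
D = 549 (D = 9*61 = 549)
√(D + 21774) = √(549 + 21774) = √22323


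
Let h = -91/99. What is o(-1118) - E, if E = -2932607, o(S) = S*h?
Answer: 290429831/99 ≈ 2.9336e+6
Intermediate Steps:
h = -91/99 (h = -91*1/99 = -91/99 ≈ -0.91919)
o(S) = -91*S/99 (o(S) = S*(-91/99) = -91*S/99)
o(-1118) - E = -91/99*(-1118) - 1*(-2932607) = 101738/99 + 2932607 = 290429831/99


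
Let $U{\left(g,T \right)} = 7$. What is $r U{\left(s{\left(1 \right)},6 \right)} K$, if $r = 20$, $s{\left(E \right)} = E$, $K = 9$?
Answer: $1260$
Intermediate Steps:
$r U{\left(s{\left(1 \right)},6 \right)} K = 20 \cdot 7 \cdot 9 = 140 \cdot 9 = 1260$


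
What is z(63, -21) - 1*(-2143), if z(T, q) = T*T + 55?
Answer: 6167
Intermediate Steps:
z(T, q) = 55 + T² (z(T, q) = T² + 55 = 55 + T²)
z(63, -21) - 1*(-2143) = (55 + 63²) - 1*(-2143) = (55 + 3969) + 2143 = 4024 + 2143 = 6167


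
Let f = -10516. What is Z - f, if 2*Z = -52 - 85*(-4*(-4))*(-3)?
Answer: 12530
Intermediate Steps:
Z = 2014 (Z = (-52 - 85*(-4*(-4))*(-3))/2 = (-52 - 1360*(-3))/2 = (-52 - 85*(-48))/2 = (-52 + 4080)/2 = (½)*4028 = 2014)
Z - f = 2014 - 1*(-10516) = 2014 + 10516 = 12530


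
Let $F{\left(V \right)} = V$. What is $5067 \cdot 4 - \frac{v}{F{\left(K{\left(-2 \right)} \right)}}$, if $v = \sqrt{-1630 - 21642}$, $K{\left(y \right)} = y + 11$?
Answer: $20268 - \frac{2 i \sqrt{5818}}{9} \approx 20268.0 - 16.95 i$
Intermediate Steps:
$K{\left(y \right)} = 11 + y$
$v = 2 i \sqrt{5818}$ ($v = \sqrt{-23272} = 2 i \sqrt{5818} \approx 152.55 i$)
$5067 \cdot 4 - \frac{v}{F{\left(K{\left(-2 \right)} \right)}} = 5067 \cdot 4 - \frac{2 i \sqrt{5818}}{11 - 2} = 20268 - \frac{2 i \sqrt{5818}}{9}$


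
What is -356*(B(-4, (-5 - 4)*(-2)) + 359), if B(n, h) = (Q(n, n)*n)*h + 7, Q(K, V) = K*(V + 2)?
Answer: 74760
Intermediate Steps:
Q(K, V) = K*(2 + V)
B(n, h) = 7 + h*n**2*(2 + n) (B(n, h) = ((n*(2 + n))*n)*h + 7 = (n**2*(2 + n))*h + 7 = h*n**2*(2 + n) + 7 = 7 + h*n**2*(2 + n))
-356*(B(-4, (-5 - 4)*(-2)) + 359) = -356*((7 + ((-5 - 4)*(-2))*(-4)**2*(2 - 4)) + 359) = -356*((7 - 9*(-2)*16*(-2)) + 359) = -356*((7 + 18*16*(-2)) + 359) = -356*((7 - 576) + 359) = -356*(-569 + 359) = -356*(-210) = 74760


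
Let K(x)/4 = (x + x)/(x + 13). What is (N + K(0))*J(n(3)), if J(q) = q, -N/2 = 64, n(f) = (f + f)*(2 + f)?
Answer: -3840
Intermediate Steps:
n(f) = 2*f*(2 + f) (n(f) = (2*f)*(2 + f) = 2*f*(2 + f))
N = -128 (N = -2*64 = -128)
K(x) = 8*x/(13 + x) (K(x) = 4*((x + x)/(x + 13)) = 4*((2*x)/(13 + x)) = 4*(2*x/(13 + x)) = 8*x/(13 + x))
(N + K(0))*J(n(3)) = (-128 + 8*0/(13 + 0))*(2*3*(2 + 3)) = (-128 + 8*0/13)*(2*3*5) = (-128 + 8*0*(1/13))*30 = (-128 + 0)*30 = -128*30 = -3840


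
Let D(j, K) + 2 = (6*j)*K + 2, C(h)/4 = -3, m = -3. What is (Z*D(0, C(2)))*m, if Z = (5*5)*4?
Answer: 0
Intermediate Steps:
C(h) = -12 (C(h) = 4*(-3) = -12)
D(j, K) = 6*K*j (D(j, K) = -2 + ((6*j)*K + 2) = -2 + (6*K*j + 2) = -2 + (2 + 6*K*j) = 6*K*j)
Z = 100 (Z = 25*4 = 100)
(Z*D(0, C(2)))*m = (100*(6*(-12)*0))*(-3) = (100*0)*(-3) = 0*(-3) = 0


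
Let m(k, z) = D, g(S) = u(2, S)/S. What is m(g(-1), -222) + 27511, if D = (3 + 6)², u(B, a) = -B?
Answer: 27592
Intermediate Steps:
D = 81 (D = 9² = 81)
g(S) = -2/S (g(S) = (-1*2)/S = -2/S)
m(k, z) = 81
m(g(-1), -222) + 27511 = 81 + 27511 = 27592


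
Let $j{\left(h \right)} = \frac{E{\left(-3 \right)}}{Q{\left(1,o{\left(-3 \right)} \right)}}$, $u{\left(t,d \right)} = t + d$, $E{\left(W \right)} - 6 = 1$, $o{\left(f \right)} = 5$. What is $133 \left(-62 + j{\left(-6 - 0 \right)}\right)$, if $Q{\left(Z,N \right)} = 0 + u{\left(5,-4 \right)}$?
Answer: $-7315$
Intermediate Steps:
$E{\left(W \right)} = 7$ ($E{\left(W \right)} = 6 + 1 = 7$)
$u{\left(t,d \right)} = d + t$
$Q{\left(Z,N \right)} = 1$ ($Q{\left(Z,N \right)} = 0 + \left(-4 + 5\right) = 0 + 1 = 1$)
$j{\left(h \right)} = 7$ ($j{\left(h \right)} = \frac{7}{1} = 7 \cdot 1 = 7$)
$133 \left(-62 + j{\left(-6 - 0 \right)}\right) = 133 \left(-62 + 7\right) = 133 \left(-55\right) = -7315$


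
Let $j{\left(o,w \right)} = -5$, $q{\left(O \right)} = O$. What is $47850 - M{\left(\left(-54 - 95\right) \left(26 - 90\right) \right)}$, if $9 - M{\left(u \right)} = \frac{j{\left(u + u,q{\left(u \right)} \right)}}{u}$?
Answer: $\frac{456211771}{9536} \approx 47841.0$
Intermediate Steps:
$M{\left(u \right)} = 9 + \frac{5}{u}$ ($M{\left(u \right)} = 9 - - \frac{5}{u} = 9 + \frac{5}{u}$)
$47850 - M{\left(\left(-54 - 95\right) \left(26 - 90\right) \right)} = 47850 - \left(9 + \frac{5}{\left(-54 - 95\right) \left(26 - 90\right)}\right) = 47850 - \left(9 + \frac{5}{\left(-149\right) \left(-64\right)}\right) = 47850 - \left(9 + \frac{5}{9536}\right) = 47850 - \frac{85829}{9536} = \frac{456211771}{9536}$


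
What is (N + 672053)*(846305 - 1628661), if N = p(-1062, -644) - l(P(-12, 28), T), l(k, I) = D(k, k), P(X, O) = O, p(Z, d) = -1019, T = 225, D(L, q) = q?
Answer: -524965570136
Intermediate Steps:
l(k, I) = k
N = -1047 (N = -1019 - 1*28 = -1019 - 28 = -1047)
(N + 672053)*(846305 - 1628661) = (-1047 + 672053)*(846305 - 1628661) = 671006*(-782356) = -524965570136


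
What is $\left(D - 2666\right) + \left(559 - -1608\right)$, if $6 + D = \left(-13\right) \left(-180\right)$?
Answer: $1835$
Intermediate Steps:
$D = 2334$ ($D = -6 - -2340 = -6 + 2340 = 2334$)
$\left(D - 2666\right) + \left(559 - -1608\right) = \left(2334 - 2666\right) + \left(559 - -1608\right) = -332 + \left(559 + 1608\right) = -332 + 2167 = 1835$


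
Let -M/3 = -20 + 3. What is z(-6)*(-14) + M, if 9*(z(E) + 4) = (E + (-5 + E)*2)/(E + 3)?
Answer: 2497/27 ≈ 92.481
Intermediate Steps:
M = 51 (M = -3*(-20 + 3) = -3*(-17) = 51)
z(E) = -4 + (-10 + 3*E)/(9*(3 + E)) (z(E) = -4 + ((E + (-5 + E)*2)/(E + 3))/9 = -4 + ((E + (-10 + 2*E))/(3 + E))/9 = -4 + ((-10 + 3*E)/(3 + E))/9 = -4 + (-10 + 3*E)/(9*(3 + E)))
z(-6)*(-14) + M = ((-118 - 33*(-6))/(9*(3 - 6)))*(-14) + 51 = ((⅑)*(-118 + 198)/(-3))*(-14) + 51 = ((⅑)*(-⅓)*80)*(-14) + 51 = -80/27*(-14) + 51 = 1120/27 + 51 = 2497/27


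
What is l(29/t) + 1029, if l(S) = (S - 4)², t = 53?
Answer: 2923950/2809 ≈ 1040.9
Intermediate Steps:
l(S) = (-4 + S)²
l(29/t) + 1029 = (-4 + 29/53)² + 1029 = (-183/53)² + 1029 = 33489/2809 + 1029 = 2923950/2809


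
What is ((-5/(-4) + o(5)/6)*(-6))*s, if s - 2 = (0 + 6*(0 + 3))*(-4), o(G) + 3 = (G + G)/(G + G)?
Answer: 385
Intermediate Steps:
o(G) = -2 (o(G) = -3 + (G + G)/(G + G) = -3 + (2*G)/((2*G)) = -3 + (2*G)*(1/(2*G)) = -3 + 1 = -2)
s = -70 (s = 2 + (0 + 6*(0 + 3))*(-4) = 2 + (0 + 6*3)*(-4) = 2 + (0 + 18)*(-4) = 2 + 18*(-4) = 2 - 72 = -70)
((-5/(-4) + o(5)/6)*(-6))*s = ((-5/(-4) - 2/6)*(-6))*(-70) = ((-5*(-¼) - 2*⅙)*(-6))*(-70) = ((5/4 - ⅓)*(-6))*(-70) = ((11/12)*(-6))*(-70) = -11/2*(-70) = 385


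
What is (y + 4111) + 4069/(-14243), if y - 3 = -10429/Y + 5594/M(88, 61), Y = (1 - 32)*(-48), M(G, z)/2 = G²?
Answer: 42129036777391/10257694656 ≈ 4107.1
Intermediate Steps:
M(G, z) = 2*G²
Y = 1488 (Y = -31*(-48) = 1488)
y = -2626939/720192 (y = 3 + (-10429/1488 + 5594/((2*88²))) = 3 + (-10429*1/1488 + 5594/((2*7744))) = 3 + (-10429/1488 + 5594/15488) = 3 + (-10429/1488 + 5594*(1/15488)) = 3 + (-10429/1488 + 2797/7744) = 3 - 4787515/720192 = -2626939/720192 ≈ -3.6476)
(y + 4111) + 4069/(-14243) = (-2626939/720192 + 4111) + 4069/(-14243) = 2958082373/720192 + 4069*(-1/14243) = 2958082373/720192 - 4069/14243 = 42129036777391/10257694656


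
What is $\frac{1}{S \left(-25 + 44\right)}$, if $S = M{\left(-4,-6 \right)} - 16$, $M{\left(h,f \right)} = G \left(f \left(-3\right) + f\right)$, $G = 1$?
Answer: $- \frac{1}{76} \approx -0.013158$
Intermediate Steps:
$M{\left(h,f \right)} = - 2 f$ ($M{\left(h,f \right)} = 1 \left(f \left(-3\right) + f\right) = 1 \left(- 3 f + f\right) = 1 \left(- 2 f\right) = - 2 f$)
$S = -4$ ($S = \left(-2\right) \left(-6\right) - 16 = 12 - 16 = -4$)
$\frac{1}{S \left(-25 + 44\right)} = \frac{1}{\left(-4\right) \left(-25 + 44\right)} = \frac{1}{\left(-4\right) 19} = \frac{1}{-76} = - \frac{1}{76}$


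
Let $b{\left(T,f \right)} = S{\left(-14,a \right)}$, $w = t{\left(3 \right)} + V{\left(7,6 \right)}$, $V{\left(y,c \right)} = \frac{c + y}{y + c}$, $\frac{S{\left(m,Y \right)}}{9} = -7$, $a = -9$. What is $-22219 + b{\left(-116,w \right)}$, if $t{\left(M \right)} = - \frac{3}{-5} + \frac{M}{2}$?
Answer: $-22282$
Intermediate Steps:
$S{\left(m,Y \right)} = -63$ ($S{\left(m,Y \right)} = 9 \left(-7\right) = -63$)
$V{\left(y,c \right)} = 1$ ($V{\left(y,c \right)} = \frac{c + y}{c + y} = 1$)
$t{\left(M \right)} = \frac{3}{5} + \frac{M}{2}$ ($t{\left(M \right)} = \left(-3\right) \left(- \frac{1}{5}\right) + M \frac{1}{2} = \frac{3}{5} + \frac{M}{2}$)
$w = \frac{31}{10}$ ($w = \left(\frac{3}{5} + \frac{1}{2} \cdot 3\right) + 1 = \left(\frac{3}{5} + \frac{3}{2}\right) + 1 = \frac{21}{10} + 1 = \frac{31}{10} \approx 3.1$)
$b{\left(T,f \right)} = -63$
$-22219 + b{\left(-116,w \right)} = -22219 - 63 = -22282$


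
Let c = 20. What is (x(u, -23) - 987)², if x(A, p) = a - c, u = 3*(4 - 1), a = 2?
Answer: 1010025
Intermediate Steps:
u = 9 (u = 3*3 = 9)
x(A, p) = -18 (x(A, p) = 2 - 1*20 = 2 - 20 = -18)
(x(u, -23) - 987)² = (-18 - 987)² = (-1005)² = 1010025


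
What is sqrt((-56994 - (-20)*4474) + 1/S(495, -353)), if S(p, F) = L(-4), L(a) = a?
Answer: sqrt(129943)/2 ≈ 180.24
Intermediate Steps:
S(p, F) = -4
sqrt((-56994 - (-20)*4474) + 1/S(495, -353)) = sqrt((-56994 - (-20)*4474) + 1/(-4)) = sqrt((-56994 - 1*(-89480)) - 1/4) = sqrt((-56994 + 89480) - 1/4) = sqrt(32486 - 1/4) = sqrt(129943/4) = sqrt(129943)/2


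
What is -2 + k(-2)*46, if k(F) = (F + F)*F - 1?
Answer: 320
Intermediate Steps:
k(F) = -1 + 2*F² (k(F) = (2*F)*F - 1 = 2*F² - 1 = -1 + 2*F²)
-2 + k(-2)*46 = -2 + (-1 + 2*(-2)²)*46 = -2 + (-1 + 2*4)*46 = -2 + (-1 + 8)*46 = -2 + 7*46 = -2 + 322 = 320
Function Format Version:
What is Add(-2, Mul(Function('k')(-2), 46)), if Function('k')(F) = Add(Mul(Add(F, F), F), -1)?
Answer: 320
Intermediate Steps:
Function('k')(F) = Add(-1, Mul(2, Pow(F, 2))) (Function('k')(F) = Add(Mul(Mul(2, F), F), -1) = Add(Mul(2, Pow(F, 2)), -1) = Add(-1, Mul(2, Pow(F, 2))))
Add(-2, Mul(Function('k')(-2), 46)) = Add(-2, Mul(Add(-1, Mul(2, Pow(-2, 2))), 46)) = Add(-2, Mul(Add(-1, Mul(2, 4)), 46)) = Add(-2, Mul(Add(-1, 8), 46)) = Add(-2, Mul(7, 46)) = Add(-2, 322) = 320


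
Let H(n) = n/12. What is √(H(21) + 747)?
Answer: √2995/2 ≈ 27.363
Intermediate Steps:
H(n) = n/12 (H(n) = n*(1/12) = n/12)
√(H(21) + 747) = √((1/12)*21 + 747) = √(7/4 + 747) = √(2995/4) = √2995/2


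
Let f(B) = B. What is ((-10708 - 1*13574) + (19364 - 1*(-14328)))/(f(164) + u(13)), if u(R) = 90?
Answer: 4705/127 ≈ 37.047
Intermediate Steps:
((-10708 - 1*13574) + (19364 - 1*(-14328)))/(f(164) + u(13)) = ((-10708 - 1*13574) + (19364 - 1*(-14328)))/(164 + 90) = ((-10708 - 13574) + (19364 + 14328))/254 = (-24282 + 33692)*(1/254) = 9410*(1/254) = 4705/127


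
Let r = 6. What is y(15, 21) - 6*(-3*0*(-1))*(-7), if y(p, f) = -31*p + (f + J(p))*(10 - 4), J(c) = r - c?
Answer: -393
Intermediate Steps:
J(c) = 6 - c
y(p, f) = 36 - 37*p + 6*f (y(p, f) = -31*p + (f + (6 - p))*(10 - 4) = -31*p + (6 + f - p)*6 = -31*p + (36 - 6*p + 6*f) = 36 - 37*p + 6*f)
y(15, 21) - 6*(-3*0*(-1))*(-7) = (36 - 37*15 + 6*21) - 6*(-3*0*(-1))*(-7) = (36 - 555 + 126) - 6*(0*(-1))*(-7) = -393 - 6*0*(-7) = -393 - 0*(-7) = -393 - 1*0 = -393 + 0 = -393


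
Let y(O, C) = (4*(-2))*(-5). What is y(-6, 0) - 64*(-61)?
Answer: 3944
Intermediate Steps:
y(O, C) = 40 (y(O, C) = -8*(-5) = 40)
y(-6, 0) - 64*(-61) = 40 - 64*(-61) = 40 + 3904 = 3944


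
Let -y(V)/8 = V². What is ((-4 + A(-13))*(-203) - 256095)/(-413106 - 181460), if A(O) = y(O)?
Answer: -2739/84938 ≈ -0.032247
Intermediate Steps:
y(V) = -8*V²
A(O) = -8*O²
((-4 + A(-13))*(-203) - 256095)/(-413106 - 181460) = ((-4 - 8*(-13)²)*(-203) - 256095)/(-413106 - 181460) = ((-4 - 8*169)*(-203) - 256095)/(-594566) = ((-4 - 1352)*(-203) - 256095)*(-1/594566) = (-1356*(-203) - 256095)*(-1/594566) = (275268 - 256095)*(-1/594566) = 19173*(-1/594566) = -2739/84938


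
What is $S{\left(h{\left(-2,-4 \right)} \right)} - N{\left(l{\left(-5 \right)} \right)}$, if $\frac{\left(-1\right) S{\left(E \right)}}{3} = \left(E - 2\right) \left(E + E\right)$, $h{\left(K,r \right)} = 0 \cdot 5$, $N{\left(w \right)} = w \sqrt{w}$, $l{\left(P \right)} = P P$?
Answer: $-125$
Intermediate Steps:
$l{\left(P \right)} = P^{2}$
$N{\left(w \right)} = w^{\frac{3}{2}}$
$h{\left(K,r \right)} = 0$
$S{\left(E \right)} = - 6 E \left(-2 + E\right)$ ($S{\left(E \right)} = - 3 \left(E - 2\right) \left(E + E\right) = - 3 \left(-2 + E\right) 2 E = - 3 \cdot 2 E \left(-2 + E\right) = - 6 E \left(-2 + E\right)$)
$S{\left(h{\left(-2,-4 \right)} \right)} - N{\left(l{\left(-5 \right)} \right)} = 6 \cdot 0 \left(2 - 0\right) - \left(\left(-5\right)^{2}\right)^{\frac{3}{2}} = 6 \cdot 0 \left(2 + 0\right) - 25^{\frac{3}{2}} = 6 \cdot 0 \cdot 2 - 125 = 0 - 125 = -125$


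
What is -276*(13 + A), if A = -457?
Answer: 122544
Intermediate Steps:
-276*(13 + A) = -276*(13 - 457) = -276*(-444) = 122544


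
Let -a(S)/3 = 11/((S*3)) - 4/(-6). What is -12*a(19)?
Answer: 588/19 ≈ 30.947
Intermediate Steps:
a(S) = -2 - 11/S (a(S) = -3*(11/((S*3)) - 4/(-6)) = -3*(11/((3*S)) - 4*(-⅙)) = -3*(11*(1/(3*S)) + ⅔) = -3*(11/(3*S) + ⅔) = -3*(⅔ + 11/(3*S)) = -2 - 11/S)
-12*a(19) = -12*(-2 - 11/19) = -12*(-49/19) = 588/19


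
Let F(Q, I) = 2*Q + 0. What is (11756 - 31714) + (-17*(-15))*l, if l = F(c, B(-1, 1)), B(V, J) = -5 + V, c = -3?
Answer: -21488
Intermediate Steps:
F(Q, I) = 2*Q
l = -6 (l = 2*(-3) = -6)
(11756 - 31714) + (-17*(-15))*l = (11756 - 31714) - 17*(-15)*(-6) = -19958 + 255*(-6) = -19958 - 1530 = -21488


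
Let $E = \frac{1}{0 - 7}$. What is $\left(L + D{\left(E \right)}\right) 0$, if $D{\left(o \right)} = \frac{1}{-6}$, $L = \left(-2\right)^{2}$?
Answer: $0$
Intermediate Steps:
$E = - \frac{1}{7}$ ($E = \frac{1}{-7} = - \frac{1}{7} \approx -0.14286$)
$L = 4$
$D{\left(o \right)} = - \frac{1}{6}$
$\left(L + D{\left(E \right)}\right) 0 = \left(4 - \frac{1}{6}\right) 0 = \frac{23}{6} \cdot 0 = 0$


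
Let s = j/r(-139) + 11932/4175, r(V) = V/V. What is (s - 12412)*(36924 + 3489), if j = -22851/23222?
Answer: -48624302481771273/96951850 ≈ -5.0153e+8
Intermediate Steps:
r(V) = 1
j = -22851/23222 (j = -22851*1/23222 = -22851/23222 ≈ -0.98402)
s = 181681979/96951850 (s = -22851/23222/1 + 11932/4175 = -22851/23222*1 + 11932*(1/4175) = -22851/23222 + 11932/4175 = 181681979/96951850 ≈ 1.8739)
(s - 12412)*(36924 + 3489) = (181681979/96951850 - 12412)*(36924 + 3489) = -1203184680221/96951850*40413 = -48624302481771273/96951850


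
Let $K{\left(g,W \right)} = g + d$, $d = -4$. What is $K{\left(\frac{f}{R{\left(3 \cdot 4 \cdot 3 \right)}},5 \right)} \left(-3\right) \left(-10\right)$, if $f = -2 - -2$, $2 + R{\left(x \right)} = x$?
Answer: $-120$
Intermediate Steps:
$R{\left(x \right)} = -2 + x$
$f = 0$ ($f = -2 + 2 = 0$)
$K{\left(g,W \right)} = -4 + g$ ($K{\left(g,W \right)} = g - 4 = -4 + g$)
$K{\left(\frac{f}{R{\left(3 \cdot 4 \cdot 3 \right)}},5 \right)} \left(-3\right) \left(-10\right) = \left(-4 + \frac{0}{-2 + 3 \cdot 4 \cdot 3}\right) \left(-3\right) \left(-10\right) = \left(-4 + \frac{0}{-2 + 12 \cdot 3}\right) \left(-3\right) \left(-10\right) = \left(-4 + \frac{0}{-2 + 36}\right) \left(-3\right) \left(-10\right) = \left(-4 + \frac{0}{34}\right) \left(-3\right) \left(-10\right) = \left(-4 + 0 \cdot \frac{1}{34}\right) \left(-3\right) \left(-10\right) = \left(-4 + 0\right) \left(-3\right) \left(-10\right) = \left(-4\right) \left(-3\right) \left(-10\right) = 12 \left(-10\right) = -120$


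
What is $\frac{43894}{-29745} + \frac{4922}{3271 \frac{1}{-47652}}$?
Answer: $- \frac{6976629395554}{97295895} \approx -71705.0$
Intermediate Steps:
$\frac{43894}{-29745} + \frac{4922}{3271 \frac{1}{-47652}} = 43894 \left(- \frac{1}{29745}\right) + \frac{4922}{3271 \left(- \frac{1}{47652}\right)} = - \frac{43894}{29745} + \frac{4922}{- \frac{3271}{47652}} = - \frac{43894}{29745} + 4922 \left(- \frac{47652}{3271}\right) = - \frac{43894}{29745} - \frac{234543144}{3271} = - \frac{6976629395554}{97295895}$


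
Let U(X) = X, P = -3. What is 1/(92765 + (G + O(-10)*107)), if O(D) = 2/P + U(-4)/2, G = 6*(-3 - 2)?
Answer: 3/277349 ≈ 1.0817e-5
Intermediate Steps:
G = -30 (G = 6*(-5) = -30)
O(D) = -8/3 (O(D) = 2/(-3) - 4/2 = 2*(-1/3) - 4*1/2 = -2/3 - 2 = -8/3)
1/(92765 + (G + O(-10)*107)) = 1/(92765 + (-30 - 8/3*107)) = 1/(92765 + (-30 - 856/3)) = 1/(92765 - 946/3) = 1/(277349/3) = 3/277349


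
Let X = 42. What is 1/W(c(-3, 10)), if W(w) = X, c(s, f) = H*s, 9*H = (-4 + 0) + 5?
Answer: 1/42 ≈ 0.023810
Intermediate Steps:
H = 1/9 (H = ((-4 + 0) + 5)/9 = (-4 + 5)/9 = (1/9)*1 = 1/9 ≈ 0.11111)
c(s, f) = s/9
W(w) = 42
1/W(c(-3, 10)) = 1/42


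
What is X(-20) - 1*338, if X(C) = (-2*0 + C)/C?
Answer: -337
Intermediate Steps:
X(C) = 1 (X(C) = (0 + C)/C = C/C = 1)
X(-20) - 1*338 = 1 - 1*338 = 1 - 338 = -337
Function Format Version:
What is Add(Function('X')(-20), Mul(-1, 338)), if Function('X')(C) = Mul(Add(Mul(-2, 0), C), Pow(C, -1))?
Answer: -337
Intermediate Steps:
Function('X')(C) = 1 (Function('X')(C) = Mul(Add(0, C), Pow(C, -1)) = Mul(C, Pow(C, -1)) = 1)
Add(Function('X')(-20), Mul(-1, 338)) = Add(1, Mul(-1, 338)) = Add(1, -338) = -337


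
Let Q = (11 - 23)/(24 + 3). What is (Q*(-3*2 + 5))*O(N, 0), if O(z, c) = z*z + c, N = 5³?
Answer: 62500/9 ≈ 6944.4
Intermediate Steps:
N = 125
O(z, c) = c + z² (O(z, c) = z² + c = c + z²)
Q = -4/9 (Q = -12/27 = -12*1/27 = -4/9 ≈ -0.44444)
(Q*(-3*2 + 5))*O(N, 0) = (-4*(-3*2 + 5)/9)*(0 + 125²) = (-4*(-6 + 5)/9)*(0 + 15625) = -4/9*(-1)*15625 = (4/9)*15625 = 62500/9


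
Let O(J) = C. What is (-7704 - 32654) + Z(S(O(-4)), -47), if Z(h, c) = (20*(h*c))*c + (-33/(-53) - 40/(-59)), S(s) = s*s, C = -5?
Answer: 3327576101/3127 ≈ 1.0641e+6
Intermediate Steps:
O(J) = -5
S(s) = s²
Z(h, c) = 4067/3127 + 20*h*c² (Z(h, c) = (20*(c*h))*c + (-33*(-1/53) - 40*(-1/59)) = (20*c*h)*c + (33/53 + 40/59) = 20*h*c² + 4067/3127 = 4067/3127 + 20*h*c²)
(-7704 - 32654) + Z(S(O(-4)), -47) = (-7704 - 32654) + (4067/3127 + 20*(-5)²*(-47)²) = -40358 + (4067/3127 + 20*25*2209) = -40358 + (4067/3127 + 1104500) = -40358 + 3453775567/3127 = 3327576101/3127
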